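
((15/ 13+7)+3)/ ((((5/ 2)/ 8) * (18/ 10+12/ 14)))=16240/ 1209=13.43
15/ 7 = 2.14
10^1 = 10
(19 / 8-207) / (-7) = 1637 / 56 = 29.23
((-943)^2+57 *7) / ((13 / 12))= 10675776 / 13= 821213.54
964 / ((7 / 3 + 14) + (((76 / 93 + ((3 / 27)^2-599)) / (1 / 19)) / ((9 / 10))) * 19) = -21785436 / 5421872543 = -0.00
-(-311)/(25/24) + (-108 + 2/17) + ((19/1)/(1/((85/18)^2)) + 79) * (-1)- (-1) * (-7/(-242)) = -5198145473/16661700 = -311.98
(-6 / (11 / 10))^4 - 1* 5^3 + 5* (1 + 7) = 11715515 / 14641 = 800.19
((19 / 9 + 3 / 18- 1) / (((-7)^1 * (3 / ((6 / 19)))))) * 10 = -230 / 1197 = -0.19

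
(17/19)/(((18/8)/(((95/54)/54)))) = 85/6561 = 0.01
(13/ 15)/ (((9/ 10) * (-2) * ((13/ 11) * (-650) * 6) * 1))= 11/ 105300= 0.00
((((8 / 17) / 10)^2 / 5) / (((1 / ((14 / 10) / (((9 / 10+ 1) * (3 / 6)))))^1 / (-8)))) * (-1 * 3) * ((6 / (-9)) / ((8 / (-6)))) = 5376 / 686375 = 0.01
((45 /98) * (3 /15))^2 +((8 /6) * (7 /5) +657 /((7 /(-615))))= -8315181773 /144060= -57720.27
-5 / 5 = -1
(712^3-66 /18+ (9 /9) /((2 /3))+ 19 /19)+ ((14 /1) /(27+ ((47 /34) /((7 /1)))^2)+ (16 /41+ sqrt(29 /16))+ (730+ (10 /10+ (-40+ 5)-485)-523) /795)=sqrt(29) /4+ 36038397249083952277 /99844808430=360944128.70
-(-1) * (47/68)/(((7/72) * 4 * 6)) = 0.30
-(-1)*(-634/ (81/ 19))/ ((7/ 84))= -48184/ 27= -1784.59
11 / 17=0.65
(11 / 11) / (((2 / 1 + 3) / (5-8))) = -0.60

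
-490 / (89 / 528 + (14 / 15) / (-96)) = -1940400 / 629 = -3084.90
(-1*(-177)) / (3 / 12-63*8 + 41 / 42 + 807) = 14868 / 25555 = 0.58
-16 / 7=-2.29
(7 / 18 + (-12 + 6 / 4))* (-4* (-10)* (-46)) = 167440 / 9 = 18604.44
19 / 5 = 3.80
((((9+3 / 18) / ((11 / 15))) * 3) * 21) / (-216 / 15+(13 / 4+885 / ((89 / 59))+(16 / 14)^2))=68685750 / 50312117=1.37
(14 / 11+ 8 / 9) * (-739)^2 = 116869894 / 99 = 1180503.98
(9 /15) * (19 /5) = 57 /25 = 2.28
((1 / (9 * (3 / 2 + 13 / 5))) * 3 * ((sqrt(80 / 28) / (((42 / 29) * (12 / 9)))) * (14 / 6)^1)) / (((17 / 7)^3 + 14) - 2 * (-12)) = 7105 * sqrt(35) / 13244886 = 0.00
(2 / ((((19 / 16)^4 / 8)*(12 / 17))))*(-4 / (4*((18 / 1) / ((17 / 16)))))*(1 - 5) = 9469952 / 3518667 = 2.69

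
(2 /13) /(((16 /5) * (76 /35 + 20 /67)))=11725 /602368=0.02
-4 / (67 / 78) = -312 / 67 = -4.66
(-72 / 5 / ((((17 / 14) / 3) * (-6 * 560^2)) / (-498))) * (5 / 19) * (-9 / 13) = 20169 / 11757200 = 0.00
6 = 6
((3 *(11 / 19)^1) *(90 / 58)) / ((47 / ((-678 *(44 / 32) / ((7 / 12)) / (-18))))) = 1845855 / 362558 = 5.09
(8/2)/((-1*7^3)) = -0.01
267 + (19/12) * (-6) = 515/2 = 257.50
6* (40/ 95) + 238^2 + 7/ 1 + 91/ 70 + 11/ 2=5382731/ 95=56660.33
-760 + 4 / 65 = -49396 / 65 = -759.94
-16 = -16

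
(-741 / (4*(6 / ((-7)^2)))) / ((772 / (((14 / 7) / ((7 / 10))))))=-8645 / 1544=-5.60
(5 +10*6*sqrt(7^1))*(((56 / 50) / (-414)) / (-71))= 14 / 73485 +56*sqrt(7) / 24495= 0.01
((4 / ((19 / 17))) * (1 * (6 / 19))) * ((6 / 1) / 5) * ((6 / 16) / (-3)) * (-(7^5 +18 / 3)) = 5144778 / 1805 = 2850.29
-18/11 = -1.64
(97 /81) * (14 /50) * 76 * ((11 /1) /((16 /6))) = 105.12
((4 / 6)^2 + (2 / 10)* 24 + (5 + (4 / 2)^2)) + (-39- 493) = -23299 / 45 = -517.76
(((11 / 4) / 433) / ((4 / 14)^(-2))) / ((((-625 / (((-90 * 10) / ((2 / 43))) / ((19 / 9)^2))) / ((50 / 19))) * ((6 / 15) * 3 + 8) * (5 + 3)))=1724085 / 13388521076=0.00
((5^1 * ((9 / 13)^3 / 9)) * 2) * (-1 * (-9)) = 7290 / 2197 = 3.32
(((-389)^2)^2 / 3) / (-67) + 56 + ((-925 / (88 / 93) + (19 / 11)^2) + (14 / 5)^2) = -554137119981347 / 4864200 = -113921532.83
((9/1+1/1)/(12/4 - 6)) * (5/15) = -1.11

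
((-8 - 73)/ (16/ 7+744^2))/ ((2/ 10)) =-2835/ 3874768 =-0.00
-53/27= -1.96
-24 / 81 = -0.30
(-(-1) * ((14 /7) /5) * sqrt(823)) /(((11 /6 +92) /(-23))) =-2.81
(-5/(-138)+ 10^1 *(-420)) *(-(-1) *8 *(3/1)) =-2318380/23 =-100799.13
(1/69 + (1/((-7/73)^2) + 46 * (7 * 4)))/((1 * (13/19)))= 89727082/43953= 2041.43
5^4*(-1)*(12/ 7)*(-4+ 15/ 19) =457500/ 133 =3439.85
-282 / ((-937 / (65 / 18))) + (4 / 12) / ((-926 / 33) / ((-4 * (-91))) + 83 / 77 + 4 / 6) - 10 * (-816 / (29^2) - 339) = 80521726478677 / 23675970765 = 3400.99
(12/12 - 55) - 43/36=-1987/36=-55.19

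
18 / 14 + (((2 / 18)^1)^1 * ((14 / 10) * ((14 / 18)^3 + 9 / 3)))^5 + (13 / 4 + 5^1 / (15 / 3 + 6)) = 18858040985243033906593 / 3744560961389534070708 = 5.04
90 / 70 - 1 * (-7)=58 / 7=8.29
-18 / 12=-3 / 2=-1.50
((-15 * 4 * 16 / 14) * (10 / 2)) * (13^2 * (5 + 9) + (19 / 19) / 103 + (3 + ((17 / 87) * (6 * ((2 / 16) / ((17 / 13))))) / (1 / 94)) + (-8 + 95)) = -17682162000 / 20909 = -845672.29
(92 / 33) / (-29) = -0.10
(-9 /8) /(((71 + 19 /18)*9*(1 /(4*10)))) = -90 /1297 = -0.07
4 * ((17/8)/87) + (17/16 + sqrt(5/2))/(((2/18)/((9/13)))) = 121567/18096 + 81 * sqrt(10)/26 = 16.57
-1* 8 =-8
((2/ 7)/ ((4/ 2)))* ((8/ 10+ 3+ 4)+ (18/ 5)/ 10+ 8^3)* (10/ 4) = 6502/ 35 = 185.77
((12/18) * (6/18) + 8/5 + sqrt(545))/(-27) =-sqrt(545)/27 -82/1215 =-0.93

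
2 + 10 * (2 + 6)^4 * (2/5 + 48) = 1982466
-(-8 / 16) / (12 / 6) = 1 / 4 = 0.25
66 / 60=11 / 10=1.10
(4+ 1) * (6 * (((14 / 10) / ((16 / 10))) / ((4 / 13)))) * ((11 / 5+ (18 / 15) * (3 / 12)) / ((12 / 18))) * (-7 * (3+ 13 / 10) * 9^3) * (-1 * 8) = 898561755 / 16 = 56160109.69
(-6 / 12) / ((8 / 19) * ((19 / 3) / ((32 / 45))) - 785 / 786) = -786 / 4325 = -0.18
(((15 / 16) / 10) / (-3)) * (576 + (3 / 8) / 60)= -92161 / 5120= -18.00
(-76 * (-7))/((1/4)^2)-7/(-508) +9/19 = 82162529/9652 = 8512.49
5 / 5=1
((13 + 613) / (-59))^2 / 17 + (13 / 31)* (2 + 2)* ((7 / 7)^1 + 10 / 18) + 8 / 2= 218455792 / 16510383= 13.23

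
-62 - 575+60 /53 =-33701 /53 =-635.87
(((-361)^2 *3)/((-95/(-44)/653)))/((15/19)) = 3744382972/25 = 149775318.88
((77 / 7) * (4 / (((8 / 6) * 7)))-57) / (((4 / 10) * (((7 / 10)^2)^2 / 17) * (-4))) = 38887500 / 16807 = 2313.77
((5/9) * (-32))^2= 25600/81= 316.05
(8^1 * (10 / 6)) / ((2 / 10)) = 200 / 3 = 66.67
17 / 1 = 17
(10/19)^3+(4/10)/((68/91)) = 794169/1166030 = 0.68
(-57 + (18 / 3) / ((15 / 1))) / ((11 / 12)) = -3396 / 55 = -61.75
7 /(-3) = -2.33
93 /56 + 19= 1157 /56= 20.66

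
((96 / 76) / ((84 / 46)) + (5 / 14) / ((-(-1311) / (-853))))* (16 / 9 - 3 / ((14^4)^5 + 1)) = 11286512983849218591315367355 / 13820824440681095230585472322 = 0.82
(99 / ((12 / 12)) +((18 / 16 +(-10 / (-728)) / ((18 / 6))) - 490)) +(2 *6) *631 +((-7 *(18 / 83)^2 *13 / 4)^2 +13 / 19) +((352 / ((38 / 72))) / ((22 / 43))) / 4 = 14789383173396385 / 1969330488216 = 7509.85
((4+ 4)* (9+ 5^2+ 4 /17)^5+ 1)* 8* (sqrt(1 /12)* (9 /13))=601532124.56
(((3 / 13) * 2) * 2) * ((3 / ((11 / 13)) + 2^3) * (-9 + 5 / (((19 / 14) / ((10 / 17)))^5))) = -47811608436414588 / 502746029191549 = -95.10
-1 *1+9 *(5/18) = 3/2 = 1.50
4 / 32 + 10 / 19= 99 / 152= 0.65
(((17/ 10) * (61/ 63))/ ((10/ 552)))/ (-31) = -47702/ 16275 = -2.93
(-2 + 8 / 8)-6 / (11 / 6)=-47 / 11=-4.27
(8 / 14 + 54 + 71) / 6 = 293 / 14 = 20.93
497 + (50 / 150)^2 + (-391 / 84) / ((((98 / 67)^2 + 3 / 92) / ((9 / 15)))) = 140103384457 / 282566025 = 495.83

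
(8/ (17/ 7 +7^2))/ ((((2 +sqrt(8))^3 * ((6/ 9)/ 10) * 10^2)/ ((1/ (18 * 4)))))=0.00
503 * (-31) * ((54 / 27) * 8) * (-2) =498976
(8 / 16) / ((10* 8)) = 1 / 160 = 0.01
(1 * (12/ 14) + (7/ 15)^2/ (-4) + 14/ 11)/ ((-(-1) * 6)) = 0.35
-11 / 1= -11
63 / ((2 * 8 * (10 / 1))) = 63 / 160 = 0.39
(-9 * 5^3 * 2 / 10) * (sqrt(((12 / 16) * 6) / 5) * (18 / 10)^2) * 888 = -614132.03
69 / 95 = 0.73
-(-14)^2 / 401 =-0.49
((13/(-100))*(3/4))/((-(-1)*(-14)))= 39/5600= 0.01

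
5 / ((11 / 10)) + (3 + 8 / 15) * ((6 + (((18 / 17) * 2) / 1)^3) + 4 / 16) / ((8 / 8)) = 195147767 / 3242580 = 60.18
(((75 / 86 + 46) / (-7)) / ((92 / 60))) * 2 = -60465 / 6923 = -8.73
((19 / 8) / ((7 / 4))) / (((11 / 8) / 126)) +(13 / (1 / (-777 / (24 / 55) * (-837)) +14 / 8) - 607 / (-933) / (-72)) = 8127423497284997 / 61672697357832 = 131.78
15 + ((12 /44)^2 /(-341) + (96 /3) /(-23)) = 13.61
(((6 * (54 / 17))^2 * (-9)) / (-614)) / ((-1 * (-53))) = 0.10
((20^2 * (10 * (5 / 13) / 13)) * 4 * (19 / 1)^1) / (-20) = -76000 / 169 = -449.70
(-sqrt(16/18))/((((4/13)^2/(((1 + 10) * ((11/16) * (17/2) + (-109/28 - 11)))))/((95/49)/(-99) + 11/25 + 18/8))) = 443762618897 * sqrt(2)/237081600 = 2647.08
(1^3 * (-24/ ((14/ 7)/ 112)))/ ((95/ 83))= -111552/ 95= -1174.23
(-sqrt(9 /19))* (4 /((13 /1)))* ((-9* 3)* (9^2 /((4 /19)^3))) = 2368521* sqrt(19) /208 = 49635.31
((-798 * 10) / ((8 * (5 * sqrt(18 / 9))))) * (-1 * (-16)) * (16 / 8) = -3192 * sqrt(2) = -4514.17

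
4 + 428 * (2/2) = 432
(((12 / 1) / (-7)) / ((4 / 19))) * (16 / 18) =-152 / 21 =-7.24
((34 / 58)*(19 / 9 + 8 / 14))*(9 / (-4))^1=-2873 / 812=-3.54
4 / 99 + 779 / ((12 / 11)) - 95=245173 / 396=619.12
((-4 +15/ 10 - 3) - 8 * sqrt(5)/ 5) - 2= -11.08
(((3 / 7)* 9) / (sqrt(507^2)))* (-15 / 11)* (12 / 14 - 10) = 0.09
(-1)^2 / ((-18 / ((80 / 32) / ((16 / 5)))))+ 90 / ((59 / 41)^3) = 3567730165 / 118298304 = 30.16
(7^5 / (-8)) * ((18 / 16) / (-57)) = 50421 / 1216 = 41.46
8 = 8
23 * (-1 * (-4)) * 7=644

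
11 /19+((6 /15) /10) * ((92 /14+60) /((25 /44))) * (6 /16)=194216 /83125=2.34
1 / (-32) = -1 / 32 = -0.03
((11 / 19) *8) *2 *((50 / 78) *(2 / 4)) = 2200 / 741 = 2.97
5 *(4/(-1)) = -20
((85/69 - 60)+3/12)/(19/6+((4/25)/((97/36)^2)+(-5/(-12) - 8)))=3799118975/285308491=13.32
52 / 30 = 26 / 15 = 1.73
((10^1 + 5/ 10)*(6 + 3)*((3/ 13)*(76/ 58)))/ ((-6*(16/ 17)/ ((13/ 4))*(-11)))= 61047/ 40832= 1.50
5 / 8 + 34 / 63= 587 / 504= 1.16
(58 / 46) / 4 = 29 / 92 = 0.32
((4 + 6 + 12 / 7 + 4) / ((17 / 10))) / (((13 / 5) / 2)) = 7.11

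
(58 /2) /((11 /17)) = 493 /11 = 44.82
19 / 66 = 0.29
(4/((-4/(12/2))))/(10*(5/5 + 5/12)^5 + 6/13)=-9704448/93037201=-0.10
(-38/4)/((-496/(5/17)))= 95/16864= 0.01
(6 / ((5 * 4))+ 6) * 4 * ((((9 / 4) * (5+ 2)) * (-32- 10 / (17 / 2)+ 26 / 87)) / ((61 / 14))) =-450325386 / 150365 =-2994.88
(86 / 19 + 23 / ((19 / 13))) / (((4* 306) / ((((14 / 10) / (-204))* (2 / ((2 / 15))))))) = -2695 / 1581408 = -0.00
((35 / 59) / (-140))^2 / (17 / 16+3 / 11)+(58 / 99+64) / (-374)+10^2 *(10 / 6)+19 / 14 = 35587788492617 / 212019947370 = 167.85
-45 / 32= -1.41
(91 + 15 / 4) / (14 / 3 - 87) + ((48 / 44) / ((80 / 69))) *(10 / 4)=26115 / 21736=1.20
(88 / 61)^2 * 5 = 38720 / 3721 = 10.41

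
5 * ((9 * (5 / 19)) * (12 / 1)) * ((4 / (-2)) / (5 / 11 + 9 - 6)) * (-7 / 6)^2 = -40425 / 361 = -111.98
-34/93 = -0.37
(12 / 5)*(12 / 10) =72 / 25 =2.88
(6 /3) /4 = 1 /2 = 0.50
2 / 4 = 1 / 2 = 0.50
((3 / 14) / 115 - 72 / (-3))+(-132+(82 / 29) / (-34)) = -85787371 / 793730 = -108.08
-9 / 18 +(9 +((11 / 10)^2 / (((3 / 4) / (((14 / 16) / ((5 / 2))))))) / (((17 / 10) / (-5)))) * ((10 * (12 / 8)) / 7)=1812 / 119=15.23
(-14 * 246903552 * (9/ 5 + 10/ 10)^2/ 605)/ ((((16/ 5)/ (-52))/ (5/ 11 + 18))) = 446982832977408/ 33275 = 13432992726.59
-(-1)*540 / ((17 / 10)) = 5400 / 17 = 317.65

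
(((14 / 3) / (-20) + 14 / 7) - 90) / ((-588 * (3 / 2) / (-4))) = -2647 / 6615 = -0.40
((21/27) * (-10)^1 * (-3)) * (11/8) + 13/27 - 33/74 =128347/3996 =32.12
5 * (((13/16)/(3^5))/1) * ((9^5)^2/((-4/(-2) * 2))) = 932678955/64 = 14573108.67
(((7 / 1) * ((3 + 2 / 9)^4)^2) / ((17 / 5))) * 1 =23925.61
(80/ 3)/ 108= 20/ 81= 0.25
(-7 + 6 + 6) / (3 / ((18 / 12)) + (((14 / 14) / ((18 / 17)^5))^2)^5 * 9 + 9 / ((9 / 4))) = 64473722508994897426019642708781535108281120479128831169396736 / 84028495157223240587373725726822440096380181941991967615271533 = 0.77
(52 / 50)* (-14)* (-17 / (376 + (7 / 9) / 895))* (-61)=-608100948 / 15143435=-40.16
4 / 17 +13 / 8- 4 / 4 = 117 / 136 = 0.86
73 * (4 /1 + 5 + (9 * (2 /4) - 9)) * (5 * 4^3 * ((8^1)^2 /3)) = 2242560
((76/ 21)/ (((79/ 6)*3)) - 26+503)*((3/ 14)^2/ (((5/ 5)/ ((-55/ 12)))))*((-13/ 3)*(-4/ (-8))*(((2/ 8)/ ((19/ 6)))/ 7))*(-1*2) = -565918925/ 115324832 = -4.91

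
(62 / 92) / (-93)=-1 / 138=-0.01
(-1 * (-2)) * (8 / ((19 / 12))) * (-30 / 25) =-1152 / 95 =-12.13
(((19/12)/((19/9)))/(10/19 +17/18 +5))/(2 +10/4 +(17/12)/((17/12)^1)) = 513/24343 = 0.02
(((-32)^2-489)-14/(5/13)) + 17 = 2578/5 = 515.60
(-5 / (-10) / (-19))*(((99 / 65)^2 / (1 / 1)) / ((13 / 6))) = -0.03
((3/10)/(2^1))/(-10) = -3/200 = -0.02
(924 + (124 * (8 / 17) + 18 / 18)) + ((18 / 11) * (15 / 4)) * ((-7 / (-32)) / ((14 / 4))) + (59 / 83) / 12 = 1465871335 / 1490016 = 983.80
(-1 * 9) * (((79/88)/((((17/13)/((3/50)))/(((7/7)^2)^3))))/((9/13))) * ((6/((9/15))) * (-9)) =360477/7480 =48.19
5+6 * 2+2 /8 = 69 /4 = 17.25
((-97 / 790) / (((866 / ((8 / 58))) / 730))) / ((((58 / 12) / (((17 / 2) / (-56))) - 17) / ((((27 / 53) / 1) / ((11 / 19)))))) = 370520406 / 1440639332759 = 0.00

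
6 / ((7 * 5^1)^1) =0.17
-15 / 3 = -5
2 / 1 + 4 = 6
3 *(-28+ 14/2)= -63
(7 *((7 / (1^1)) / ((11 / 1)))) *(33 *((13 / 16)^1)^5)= 54580071 / 1048576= 52.05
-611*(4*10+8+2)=-30550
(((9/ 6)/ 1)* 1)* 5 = 15/ 2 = 7.50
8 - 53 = -45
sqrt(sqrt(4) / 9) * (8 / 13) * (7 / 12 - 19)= -34 * sqrt(2) / 9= -5.34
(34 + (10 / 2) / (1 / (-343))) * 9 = -15129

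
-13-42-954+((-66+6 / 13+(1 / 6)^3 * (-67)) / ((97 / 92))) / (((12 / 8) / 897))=-100456258 / 2619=-38356.72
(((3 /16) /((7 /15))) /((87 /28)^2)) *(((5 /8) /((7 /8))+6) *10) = 2350 /841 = 2.79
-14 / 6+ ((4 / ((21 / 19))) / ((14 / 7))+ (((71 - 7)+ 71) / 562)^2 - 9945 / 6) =-1657.97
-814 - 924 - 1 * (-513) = -1225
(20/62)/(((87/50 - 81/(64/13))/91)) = -208000/104253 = -2.00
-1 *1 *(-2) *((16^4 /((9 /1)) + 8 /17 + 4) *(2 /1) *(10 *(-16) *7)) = -4994286080 /153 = -32642392.68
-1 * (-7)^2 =-49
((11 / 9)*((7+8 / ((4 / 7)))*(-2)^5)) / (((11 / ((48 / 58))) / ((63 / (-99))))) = 12544 / 319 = 39.32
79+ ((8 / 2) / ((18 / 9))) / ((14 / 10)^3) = 27347 / 343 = 79.73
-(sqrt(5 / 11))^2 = -5 / 11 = -0.45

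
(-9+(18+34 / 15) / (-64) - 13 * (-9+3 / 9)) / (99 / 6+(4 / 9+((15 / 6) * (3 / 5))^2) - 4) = 18603 / 2735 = 6.80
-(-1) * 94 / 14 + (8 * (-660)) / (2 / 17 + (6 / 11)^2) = -5427613 / 427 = -12711.04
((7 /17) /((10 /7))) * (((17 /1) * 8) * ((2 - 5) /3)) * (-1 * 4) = 784 /5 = 156.80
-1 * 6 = -6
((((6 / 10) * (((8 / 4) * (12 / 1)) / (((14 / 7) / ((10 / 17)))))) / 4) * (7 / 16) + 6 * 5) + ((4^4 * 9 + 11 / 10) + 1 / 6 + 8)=4781209 / 2040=2343.73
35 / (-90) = -7 / 18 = -0.39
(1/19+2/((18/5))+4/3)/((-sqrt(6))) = -166 * sqrt(6)/513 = -0.79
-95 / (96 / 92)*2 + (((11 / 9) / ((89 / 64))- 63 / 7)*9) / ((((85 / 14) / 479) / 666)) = -69729557857 / 18156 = -3840579.30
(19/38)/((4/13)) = 13/8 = 1.62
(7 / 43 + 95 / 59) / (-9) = -4498 / 22833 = -0.20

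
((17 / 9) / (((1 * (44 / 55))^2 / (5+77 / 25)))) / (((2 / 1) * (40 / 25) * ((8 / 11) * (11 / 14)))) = 13.04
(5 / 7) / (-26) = -5 / 182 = -0.03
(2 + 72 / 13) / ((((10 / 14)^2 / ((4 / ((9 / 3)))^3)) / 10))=614656 / 1755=350.23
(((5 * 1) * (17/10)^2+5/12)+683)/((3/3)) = 10468/15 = 697.87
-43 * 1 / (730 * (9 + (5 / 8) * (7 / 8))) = -1376 / 223015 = -0.01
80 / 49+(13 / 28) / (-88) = 28069 / 17248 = 1.63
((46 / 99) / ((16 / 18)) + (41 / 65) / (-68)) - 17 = -200394 / 12155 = -16.49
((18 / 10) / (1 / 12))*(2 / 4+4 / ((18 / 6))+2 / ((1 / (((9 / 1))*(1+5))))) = 11862 / 5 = 2372.40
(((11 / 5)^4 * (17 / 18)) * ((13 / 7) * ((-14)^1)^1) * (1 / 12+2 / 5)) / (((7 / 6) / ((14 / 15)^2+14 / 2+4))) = -250631065399 / 88593750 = -2828.99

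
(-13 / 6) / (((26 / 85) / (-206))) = 8755 / 6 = 1459.17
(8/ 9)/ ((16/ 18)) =1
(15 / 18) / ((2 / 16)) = 20 / 3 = 6.67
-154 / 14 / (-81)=11 / 81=0.14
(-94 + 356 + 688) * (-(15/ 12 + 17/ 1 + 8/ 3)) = -119225/ 6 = -19870.83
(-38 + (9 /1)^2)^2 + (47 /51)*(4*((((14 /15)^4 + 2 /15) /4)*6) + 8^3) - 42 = 1965474979 /860625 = 2283.78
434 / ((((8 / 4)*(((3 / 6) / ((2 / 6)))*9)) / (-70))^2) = 2126600 / 729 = 2917.15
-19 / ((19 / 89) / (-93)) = 8277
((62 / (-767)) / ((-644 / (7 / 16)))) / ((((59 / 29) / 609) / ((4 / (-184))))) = -547491 / 1532085568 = -0.00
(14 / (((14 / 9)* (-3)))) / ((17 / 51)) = -9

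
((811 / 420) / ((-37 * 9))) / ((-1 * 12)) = 811 / 1678320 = 0.00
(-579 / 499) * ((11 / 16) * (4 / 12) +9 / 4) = -22967 / 7984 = -2.88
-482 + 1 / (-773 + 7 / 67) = -24959955 / 51784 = -482.00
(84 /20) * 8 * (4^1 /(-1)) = -134.40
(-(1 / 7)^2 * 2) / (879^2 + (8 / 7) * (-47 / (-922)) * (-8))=-922 / 17453177021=-0.00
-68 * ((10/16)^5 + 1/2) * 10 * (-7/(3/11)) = 42562135/4096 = 10391.15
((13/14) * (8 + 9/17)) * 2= 1885/119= 15.84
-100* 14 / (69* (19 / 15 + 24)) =-7000 / 8717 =-0.80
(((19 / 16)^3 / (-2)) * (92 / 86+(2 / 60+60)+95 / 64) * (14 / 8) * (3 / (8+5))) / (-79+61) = 124046914943 / 105507717120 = 1.18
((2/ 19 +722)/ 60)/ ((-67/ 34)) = -23324/ 3819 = -6.11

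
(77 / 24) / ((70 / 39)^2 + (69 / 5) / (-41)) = 8002995 / 7196408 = 1.11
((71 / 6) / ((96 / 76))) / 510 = 1349 / 73440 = 0.02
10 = 10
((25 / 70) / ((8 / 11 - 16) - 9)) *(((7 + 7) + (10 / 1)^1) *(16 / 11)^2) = -5120 / 6853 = -0.75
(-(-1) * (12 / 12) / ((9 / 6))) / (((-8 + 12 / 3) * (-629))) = 1 / 3774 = 0.00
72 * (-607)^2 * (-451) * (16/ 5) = -191428414848/ 5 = -38285682969.60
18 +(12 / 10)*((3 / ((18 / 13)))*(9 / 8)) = 837 / 40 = 20.92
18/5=3.60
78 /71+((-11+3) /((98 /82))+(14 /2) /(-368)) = -7187841 /1280272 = -5.61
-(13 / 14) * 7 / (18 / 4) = -13 / 9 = -1.44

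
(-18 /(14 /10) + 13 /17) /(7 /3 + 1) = -4317 /1190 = -3.63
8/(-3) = -8/3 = -2.67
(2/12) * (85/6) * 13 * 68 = 18785/9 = 2087.22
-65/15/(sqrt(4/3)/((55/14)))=-715 * sqrt(3)/84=-14.74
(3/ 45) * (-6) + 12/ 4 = 13/ 5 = 2.60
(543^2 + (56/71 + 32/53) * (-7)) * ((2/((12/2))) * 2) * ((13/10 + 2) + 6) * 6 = 10968020.19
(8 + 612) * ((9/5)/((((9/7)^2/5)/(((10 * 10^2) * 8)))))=243040000/9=27004444.44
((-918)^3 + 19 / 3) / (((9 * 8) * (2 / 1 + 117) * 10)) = -2320861877 / 257040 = -9029.19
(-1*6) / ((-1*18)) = 1 / 3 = 0.33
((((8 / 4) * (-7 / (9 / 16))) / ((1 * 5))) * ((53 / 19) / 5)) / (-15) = 0.19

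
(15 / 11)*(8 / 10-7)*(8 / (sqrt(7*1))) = -744*sqrt(7) / 77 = -25.56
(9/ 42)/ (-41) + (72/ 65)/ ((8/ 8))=41133/ 37310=1.10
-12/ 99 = -4/ 33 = -0.12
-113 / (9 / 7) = -791 / 9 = -87.89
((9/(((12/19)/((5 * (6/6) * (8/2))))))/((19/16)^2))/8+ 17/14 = 7043/266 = 26.48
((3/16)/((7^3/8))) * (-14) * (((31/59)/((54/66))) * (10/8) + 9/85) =-164041/2948820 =-0.06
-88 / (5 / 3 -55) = 33 / 20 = 1.65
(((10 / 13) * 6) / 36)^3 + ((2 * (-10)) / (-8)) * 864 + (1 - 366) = 1795.00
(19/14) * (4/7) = 38/49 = 0.78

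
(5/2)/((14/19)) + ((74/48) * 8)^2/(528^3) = 31463571823/9273470976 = 3.39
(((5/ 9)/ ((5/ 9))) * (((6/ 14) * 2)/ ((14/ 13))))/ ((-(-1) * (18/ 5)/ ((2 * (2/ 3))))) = 130/ 441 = 0.29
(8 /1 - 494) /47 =-486 /47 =-10.34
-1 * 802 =-802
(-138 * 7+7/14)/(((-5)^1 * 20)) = 1931/200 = 9.66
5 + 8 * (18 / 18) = 13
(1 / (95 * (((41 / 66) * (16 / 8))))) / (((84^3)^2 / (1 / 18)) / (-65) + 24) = -143 / 1641966999368104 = -0.00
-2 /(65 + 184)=-2 /249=-0.01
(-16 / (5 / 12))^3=-56623.10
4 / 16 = 1 / 4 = 0.25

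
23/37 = 0.62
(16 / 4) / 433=4 / 433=0.01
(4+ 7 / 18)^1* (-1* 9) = -79 / 2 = -39.50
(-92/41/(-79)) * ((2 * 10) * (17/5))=6256/3239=1.93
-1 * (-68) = 68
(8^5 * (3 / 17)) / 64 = 1536 / 17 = 90.35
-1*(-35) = 35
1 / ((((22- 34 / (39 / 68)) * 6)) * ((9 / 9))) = -13 / 2908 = -0.00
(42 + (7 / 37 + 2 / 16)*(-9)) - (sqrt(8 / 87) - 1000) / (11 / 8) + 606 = 4468681 / 3256 - 16*sqrt(174) / 957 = 1372.22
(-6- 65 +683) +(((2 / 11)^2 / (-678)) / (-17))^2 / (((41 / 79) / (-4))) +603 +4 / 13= 314978880873890279 / 259176242253357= 1215.31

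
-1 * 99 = -99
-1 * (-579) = 579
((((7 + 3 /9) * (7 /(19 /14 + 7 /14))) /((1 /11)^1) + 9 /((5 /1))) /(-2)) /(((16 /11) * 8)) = -656051 /49920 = -13.14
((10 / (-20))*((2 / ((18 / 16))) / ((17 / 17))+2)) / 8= -17 / 72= -0.24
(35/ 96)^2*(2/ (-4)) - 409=-7539913/ 18432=-409.07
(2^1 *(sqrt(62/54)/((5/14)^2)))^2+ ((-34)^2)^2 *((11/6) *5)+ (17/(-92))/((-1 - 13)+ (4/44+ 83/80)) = 53854702818254764/4396291875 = 12250028.97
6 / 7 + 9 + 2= 83 / 7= 11.86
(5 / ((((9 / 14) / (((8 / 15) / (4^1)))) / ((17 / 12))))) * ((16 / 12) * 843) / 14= 9554 / 81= 117.95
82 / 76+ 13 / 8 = 411 / 152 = 2.70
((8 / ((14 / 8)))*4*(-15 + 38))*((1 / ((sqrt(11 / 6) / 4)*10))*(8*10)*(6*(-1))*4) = -238550.47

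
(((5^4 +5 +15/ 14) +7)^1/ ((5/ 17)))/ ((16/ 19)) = 2885359/ 1120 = 2576.21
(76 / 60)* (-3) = -19 / 5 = -3.80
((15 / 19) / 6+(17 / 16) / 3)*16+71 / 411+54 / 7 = 285322 / 18221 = 15.66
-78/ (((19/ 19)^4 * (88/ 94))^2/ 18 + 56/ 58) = -1729647/ 22490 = -76.91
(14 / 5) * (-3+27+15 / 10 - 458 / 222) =65.62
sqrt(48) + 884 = 4 * sqrt(3) + 884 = 890.93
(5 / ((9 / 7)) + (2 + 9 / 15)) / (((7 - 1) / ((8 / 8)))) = 146 / 135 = 1.08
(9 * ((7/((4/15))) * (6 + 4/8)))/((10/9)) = 22113/16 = 1382.06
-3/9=-1/3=-0.33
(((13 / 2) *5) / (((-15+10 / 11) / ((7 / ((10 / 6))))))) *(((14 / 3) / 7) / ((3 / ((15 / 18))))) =-1001 / 558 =-1.79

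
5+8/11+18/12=159/22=7.23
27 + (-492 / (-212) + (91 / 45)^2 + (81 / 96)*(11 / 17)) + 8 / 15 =2013658277 / 58384800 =34.49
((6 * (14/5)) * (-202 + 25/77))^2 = 34725577104/3025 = 11479529.62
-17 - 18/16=-145/8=-18.12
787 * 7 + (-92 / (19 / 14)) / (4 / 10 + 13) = 7006517 / 1273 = 5503.94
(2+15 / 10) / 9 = 7 / 18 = 0.39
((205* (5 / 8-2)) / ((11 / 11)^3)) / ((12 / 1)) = -2255 / 96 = -23.49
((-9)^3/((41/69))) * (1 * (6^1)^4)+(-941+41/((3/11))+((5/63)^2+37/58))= -1590792.36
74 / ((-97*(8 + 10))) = -37 / 873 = -0.04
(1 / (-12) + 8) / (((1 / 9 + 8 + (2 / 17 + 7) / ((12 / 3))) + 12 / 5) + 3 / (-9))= 24225 / 36589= 0.66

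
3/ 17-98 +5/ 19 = -31512/ 323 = -97.56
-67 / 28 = -2.39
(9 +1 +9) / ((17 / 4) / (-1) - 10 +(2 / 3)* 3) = -76 / 49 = -1.55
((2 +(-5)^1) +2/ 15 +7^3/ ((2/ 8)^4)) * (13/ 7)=17122001/ 105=163066.68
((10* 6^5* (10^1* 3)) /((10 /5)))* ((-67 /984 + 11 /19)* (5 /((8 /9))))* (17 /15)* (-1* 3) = -8877415725 /779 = -11395912.36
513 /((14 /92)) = 23598 /7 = 3371.14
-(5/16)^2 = -25/256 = -0.10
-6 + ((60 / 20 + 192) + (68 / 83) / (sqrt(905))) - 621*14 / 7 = -1053 + 68*sqrt(905) / 75115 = -1052.97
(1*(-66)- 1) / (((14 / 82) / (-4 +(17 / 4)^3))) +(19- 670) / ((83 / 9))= -1064425489 / 37184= -28625.90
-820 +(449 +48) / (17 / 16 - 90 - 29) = -1555292 / 1887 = -824.21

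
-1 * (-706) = 706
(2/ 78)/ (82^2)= 1/ 262236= 0.00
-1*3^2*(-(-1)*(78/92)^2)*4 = -13689/529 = -25.88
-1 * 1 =-1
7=7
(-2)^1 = -2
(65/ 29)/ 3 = 65/ 87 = 0.75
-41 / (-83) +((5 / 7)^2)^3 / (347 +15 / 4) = 6772710927 / 13700108401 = 0.49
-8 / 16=-1 / 2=-0.50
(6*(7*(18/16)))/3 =63/4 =15.75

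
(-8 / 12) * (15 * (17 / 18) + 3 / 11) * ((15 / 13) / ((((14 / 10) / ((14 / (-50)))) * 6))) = 953 / 2574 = 0.37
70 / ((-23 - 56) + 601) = 35 / 261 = 0.13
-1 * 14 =-14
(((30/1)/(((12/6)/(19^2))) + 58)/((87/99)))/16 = 180609/464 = 389.24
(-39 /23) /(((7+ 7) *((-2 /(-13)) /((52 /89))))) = -6591 /14329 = -0.46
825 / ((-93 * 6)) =-275 / 186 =-1.48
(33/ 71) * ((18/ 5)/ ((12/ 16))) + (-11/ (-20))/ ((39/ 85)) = 189937/ 55380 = 3.43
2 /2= 1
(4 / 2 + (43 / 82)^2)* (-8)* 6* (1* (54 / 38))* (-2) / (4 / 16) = 39649824 / 31939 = 1241.42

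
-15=-15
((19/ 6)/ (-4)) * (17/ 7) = -323/ 168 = -1.92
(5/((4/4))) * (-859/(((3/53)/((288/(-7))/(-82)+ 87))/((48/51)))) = -30488521360/4879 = -6248928.34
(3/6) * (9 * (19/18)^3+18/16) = 1897/324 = 5.85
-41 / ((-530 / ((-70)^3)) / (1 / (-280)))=10045 / 106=94.76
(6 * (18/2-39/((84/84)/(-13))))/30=516/5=103.20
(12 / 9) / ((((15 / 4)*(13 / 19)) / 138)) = 71.71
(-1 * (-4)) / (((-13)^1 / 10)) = -40 / 13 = -3.08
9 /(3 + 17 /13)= 117 /56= 2.09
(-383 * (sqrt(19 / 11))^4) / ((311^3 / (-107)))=14794141 / 3639707951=0.00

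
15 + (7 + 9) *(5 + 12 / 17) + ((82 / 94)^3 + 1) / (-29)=5437700021 / 51184739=106.24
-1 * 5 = -5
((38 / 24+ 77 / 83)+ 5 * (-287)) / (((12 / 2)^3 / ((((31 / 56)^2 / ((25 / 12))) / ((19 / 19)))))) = -1371115399 / 1405555200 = -0.98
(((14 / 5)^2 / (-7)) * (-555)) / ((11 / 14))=43512 / 55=791.13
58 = 58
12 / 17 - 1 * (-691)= 11759 / 17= 691.71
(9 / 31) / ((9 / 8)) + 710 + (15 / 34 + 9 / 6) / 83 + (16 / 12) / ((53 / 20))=4943378219 / 6954819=710.78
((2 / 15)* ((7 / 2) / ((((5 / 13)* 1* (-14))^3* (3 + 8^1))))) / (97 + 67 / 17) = -2873 / 1067220000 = -0.00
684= 684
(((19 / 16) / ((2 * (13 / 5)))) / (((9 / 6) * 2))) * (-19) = -1805 / 1248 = -1.45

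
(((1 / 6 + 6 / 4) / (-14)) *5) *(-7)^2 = -175 / 6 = -29.17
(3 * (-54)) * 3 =-486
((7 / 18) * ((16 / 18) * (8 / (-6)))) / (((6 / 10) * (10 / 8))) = -448 / 729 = -0.61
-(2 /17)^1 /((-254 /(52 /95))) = 52 /205105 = 0.00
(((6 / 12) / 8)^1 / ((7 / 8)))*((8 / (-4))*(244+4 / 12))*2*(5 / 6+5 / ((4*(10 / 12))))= -1466 / 9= -162.89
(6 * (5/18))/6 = 5/18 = 0.28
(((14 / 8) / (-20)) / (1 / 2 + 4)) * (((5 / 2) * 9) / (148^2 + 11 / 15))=-105 / 5257136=-0.00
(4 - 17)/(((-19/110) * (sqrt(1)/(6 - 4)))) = 2860/19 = 150.53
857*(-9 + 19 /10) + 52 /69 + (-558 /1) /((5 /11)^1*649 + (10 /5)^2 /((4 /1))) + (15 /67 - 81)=-21096088039 /3421020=-6166.61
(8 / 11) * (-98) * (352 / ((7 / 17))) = -60928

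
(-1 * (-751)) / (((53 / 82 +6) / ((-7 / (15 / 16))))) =-6897184 / 8175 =-843.69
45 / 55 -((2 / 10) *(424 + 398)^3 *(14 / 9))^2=-8210973355956290079 / 275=-29858084930750145.74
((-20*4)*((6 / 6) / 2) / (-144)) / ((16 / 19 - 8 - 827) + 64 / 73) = -6935 / 20803698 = -0.00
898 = 898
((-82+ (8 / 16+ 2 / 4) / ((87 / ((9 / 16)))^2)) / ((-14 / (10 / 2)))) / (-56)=-88271315 / 168792064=-0.52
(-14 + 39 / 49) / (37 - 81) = 647 / 2156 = 0.30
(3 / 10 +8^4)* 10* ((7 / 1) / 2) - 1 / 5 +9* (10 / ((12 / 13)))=717339 / 5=143467.80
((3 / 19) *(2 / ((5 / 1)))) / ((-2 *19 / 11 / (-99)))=3267 / 1805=1.81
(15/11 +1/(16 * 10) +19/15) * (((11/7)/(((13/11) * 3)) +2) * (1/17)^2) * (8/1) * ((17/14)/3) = 9285307/128648520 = 0.07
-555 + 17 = -538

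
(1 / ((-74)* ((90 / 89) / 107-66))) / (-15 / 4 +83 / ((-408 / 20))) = -161891 / 6181113070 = -0.00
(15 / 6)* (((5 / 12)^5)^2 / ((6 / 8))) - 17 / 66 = -262611688577 / 1021636509696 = -0.26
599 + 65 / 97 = 58168 / 97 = 599.67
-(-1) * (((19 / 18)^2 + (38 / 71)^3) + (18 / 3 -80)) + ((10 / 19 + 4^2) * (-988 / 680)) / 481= -72.78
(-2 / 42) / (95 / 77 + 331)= -11 / 76746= -0.00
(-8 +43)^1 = 35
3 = 3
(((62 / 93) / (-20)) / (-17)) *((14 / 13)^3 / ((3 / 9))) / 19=1372 / 3548155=0.00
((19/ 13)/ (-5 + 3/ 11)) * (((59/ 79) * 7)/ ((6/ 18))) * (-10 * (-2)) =-1294755/ 13351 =-96.98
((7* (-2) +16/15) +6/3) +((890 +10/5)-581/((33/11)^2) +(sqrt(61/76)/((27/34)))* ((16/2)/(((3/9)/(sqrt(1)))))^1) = 136* sqrt(1159)/171 +36743/45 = 843.59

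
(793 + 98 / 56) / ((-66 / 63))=-758.62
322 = 322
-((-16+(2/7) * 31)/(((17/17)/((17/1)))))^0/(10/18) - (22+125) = -744/5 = -148.80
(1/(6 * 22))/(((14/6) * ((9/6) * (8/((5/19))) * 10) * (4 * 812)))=1/456175104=0.00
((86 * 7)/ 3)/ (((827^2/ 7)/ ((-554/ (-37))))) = 2334556/ 75916119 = 0.03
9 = 9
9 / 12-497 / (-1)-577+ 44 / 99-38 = -4205 / 36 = -116.81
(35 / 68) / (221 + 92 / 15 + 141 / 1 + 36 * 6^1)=525 / 595816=0.00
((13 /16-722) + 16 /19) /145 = -4.97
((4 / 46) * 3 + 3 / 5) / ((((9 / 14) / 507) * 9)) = 26026 / 345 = 75.44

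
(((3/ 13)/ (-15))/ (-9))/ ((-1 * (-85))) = 0.00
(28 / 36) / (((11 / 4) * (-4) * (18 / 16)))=-56 / 891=-0.06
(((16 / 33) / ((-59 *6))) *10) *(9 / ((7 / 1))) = -80 / 4543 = -0.02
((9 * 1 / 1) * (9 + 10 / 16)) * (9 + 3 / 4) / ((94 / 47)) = 27027 / 64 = 422.30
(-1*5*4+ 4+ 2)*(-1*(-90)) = -1260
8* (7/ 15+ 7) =59.73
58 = 58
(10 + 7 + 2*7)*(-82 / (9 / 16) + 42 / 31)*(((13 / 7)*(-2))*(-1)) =-1047644 / 63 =-16629.27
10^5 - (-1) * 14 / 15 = 1500014 / 15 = 100000.93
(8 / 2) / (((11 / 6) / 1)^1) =24 / 11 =2.18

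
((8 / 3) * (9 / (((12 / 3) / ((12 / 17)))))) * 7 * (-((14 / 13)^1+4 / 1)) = -33264 / 221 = -150.52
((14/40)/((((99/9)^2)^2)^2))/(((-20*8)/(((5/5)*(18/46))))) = -63/15776813641600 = -0.00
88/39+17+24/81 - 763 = -260950/351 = -743.45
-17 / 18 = -0.94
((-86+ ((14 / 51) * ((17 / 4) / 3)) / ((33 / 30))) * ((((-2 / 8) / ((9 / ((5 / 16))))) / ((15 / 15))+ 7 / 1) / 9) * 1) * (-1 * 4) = 34144933 / 128304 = 266.13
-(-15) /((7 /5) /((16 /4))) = 300 /7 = 42.86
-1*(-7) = 7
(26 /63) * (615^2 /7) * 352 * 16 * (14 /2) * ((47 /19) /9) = 289228825600 /1197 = 241628091.56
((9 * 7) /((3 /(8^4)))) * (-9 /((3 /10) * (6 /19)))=-8171520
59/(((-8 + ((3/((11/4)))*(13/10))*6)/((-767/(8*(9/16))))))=-19753.29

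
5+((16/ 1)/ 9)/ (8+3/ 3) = 421/ 81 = 5.20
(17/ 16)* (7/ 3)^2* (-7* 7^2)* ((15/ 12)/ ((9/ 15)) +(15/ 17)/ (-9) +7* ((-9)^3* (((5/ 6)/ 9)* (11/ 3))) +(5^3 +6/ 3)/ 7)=1957028689/ 576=3397619.25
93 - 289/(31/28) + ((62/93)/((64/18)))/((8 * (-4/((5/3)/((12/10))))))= -16002823/95232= -168.04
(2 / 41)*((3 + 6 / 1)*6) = 108 / 41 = 2.63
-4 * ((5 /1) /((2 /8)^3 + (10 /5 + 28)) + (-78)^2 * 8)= -373996928 /1921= -194688.67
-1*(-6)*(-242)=-1452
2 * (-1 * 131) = -262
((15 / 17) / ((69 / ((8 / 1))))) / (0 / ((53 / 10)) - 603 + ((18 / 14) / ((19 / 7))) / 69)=-190 / 1119909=-0.00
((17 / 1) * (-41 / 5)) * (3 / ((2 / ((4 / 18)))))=-697 / 15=-46.47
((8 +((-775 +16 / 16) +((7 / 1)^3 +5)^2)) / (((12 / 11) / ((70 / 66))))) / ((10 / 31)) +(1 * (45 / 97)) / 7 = 8865482587 / 24444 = 362685.43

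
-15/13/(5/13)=-3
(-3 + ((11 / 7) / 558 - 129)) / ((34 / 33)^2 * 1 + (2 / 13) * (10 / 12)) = -811008913 / 7309862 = -110.95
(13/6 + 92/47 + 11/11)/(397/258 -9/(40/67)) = -1242700/3282809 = -0.38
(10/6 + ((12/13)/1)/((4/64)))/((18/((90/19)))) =3205/741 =4.33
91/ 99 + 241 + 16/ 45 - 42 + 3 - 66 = 67951/ 495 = 137.27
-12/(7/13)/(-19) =156/133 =1.17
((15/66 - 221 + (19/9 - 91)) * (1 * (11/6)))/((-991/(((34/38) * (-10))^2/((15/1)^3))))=932603/68631705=0.01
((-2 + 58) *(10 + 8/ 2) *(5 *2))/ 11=7840/ 11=712.73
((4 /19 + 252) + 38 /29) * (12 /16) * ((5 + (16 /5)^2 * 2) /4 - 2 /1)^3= 184067571309 /11600000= 15867.89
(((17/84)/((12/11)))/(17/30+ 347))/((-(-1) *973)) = 935/1704439128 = 0.00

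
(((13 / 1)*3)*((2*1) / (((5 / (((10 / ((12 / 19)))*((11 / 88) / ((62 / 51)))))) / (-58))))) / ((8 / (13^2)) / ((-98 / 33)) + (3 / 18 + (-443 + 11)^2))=-9075470859 / 1149803336572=-0.01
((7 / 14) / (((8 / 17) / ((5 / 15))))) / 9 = 17 / 432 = 0.04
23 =23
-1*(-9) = 9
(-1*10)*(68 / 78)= -340 / 39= -8.72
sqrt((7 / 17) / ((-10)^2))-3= -3 +sqrt(119) / 170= -2.94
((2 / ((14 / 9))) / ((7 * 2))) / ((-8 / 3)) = -27 / 784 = -0.03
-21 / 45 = -7 / 15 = -0.47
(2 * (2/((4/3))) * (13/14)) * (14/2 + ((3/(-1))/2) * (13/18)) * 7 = 923/8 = 115.38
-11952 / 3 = -3984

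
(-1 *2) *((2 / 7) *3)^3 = -432 / 343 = -1.26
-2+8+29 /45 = 299 /45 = 6.64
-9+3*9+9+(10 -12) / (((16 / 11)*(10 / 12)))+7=647 / 20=32.35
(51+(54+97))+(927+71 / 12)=13619 / 12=1134.92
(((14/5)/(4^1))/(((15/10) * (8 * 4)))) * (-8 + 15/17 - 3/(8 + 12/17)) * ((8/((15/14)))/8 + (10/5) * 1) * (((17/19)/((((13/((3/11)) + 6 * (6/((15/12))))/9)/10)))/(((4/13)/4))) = -56381325/12901456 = -4.37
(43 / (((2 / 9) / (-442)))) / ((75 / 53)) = -1510977 / 25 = -60439.08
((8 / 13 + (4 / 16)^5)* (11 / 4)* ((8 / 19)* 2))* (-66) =-2978415 / 31616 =-94.21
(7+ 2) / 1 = 9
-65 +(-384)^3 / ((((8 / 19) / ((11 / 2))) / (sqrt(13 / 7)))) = -739639296 * sqrt(91) / 7 -65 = -1007958521.23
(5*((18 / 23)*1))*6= 540 / 23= 23.48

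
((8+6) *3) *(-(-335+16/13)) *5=911190/13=70091.54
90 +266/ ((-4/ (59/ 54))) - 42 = -2663/ 108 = -24.66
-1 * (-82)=82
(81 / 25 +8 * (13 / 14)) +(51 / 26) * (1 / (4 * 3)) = 197143 / 18200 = 10.83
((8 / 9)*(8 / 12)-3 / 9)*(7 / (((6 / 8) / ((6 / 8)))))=49 / 27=1.81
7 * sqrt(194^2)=1358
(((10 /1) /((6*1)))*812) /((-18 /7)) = -14210 /27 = -526.30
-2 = -2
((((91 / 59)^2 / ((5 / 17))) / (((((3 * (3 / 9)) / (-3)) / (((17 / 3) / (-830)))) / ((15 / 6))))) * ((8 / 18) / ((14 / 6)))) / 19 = 341887 / 82343055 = 0.00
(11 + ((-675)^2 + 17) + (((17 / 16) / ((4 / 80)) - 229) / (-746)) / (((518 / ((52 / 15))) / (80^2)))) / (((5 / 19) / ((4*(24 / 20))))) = 20073312291096 / 2415175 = 8311328.29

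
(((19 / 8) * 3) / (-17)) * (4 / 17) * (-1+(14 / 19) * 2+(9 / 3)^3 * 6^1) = -16.02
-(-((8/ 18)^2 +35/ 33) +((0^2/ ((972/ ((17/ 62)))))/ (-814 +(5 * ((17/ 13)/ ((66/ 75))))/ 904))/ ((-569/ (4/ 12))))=1121/ 891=1.26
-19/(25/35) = -133/5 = -26.60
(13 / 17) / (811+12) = 13 / 13991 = 0.00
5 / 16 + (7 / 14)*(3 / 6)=9 / 16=0.56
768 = 768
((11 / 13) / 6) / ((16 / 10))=55 / 624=0.09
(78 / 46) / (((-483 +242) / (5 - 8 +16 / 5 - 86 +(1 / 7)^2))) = 819624 / 1358035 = 0.60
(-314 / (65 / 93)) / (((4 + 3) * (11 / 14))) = -58404 / 715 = -81.68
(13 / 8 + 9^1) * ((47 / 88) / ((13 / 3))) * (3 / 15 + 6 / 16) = 0.75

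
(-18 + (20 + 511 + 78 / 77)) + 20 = 41119 / 77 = 534.01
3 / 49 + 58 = 2845 / 49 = 58.06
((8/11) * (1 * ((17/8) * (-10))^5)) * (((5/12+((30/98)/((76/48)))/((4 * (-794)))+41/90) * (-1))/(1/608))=51491335070245625/30813552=1671061326.21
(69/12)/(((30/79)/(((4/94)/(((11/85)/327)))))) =3366901/2068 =1628.10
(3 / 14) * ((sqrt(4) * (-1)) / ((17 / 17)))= -3 / 7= -0.43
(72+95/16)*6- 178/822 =1536839/3288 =467.41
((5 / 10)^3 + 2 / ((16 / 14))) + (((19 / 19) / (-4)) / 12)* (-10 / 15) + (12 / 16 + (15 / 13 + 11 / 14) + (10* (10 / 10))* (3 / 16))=42283 / 6552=6.45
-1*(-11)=11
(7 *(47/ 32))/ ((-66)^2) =329/ 139392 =0.00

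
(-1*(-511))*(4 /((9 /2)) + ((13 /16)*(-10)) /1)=-266231 /72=-3697.65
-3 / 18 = -1 / 6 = -0.17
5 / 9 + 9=86 / 9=9.56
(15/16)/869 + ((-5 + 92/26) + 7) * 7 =38.77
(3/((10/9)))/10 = 0.27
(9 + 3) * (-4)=-48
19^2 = 361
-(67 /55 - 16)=813 /55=14.78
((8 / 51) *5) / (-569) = -40 / 29019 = -0.00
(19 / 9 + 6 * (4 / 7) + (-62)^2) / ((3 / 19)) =4607899 / 189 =24380.42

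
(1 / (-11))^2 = 0.01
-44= -44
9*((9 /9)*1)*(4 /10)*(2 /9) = 4 /5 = 0.80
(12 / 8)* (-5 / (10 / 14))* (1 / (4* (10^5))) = -21 / 800000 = -0.00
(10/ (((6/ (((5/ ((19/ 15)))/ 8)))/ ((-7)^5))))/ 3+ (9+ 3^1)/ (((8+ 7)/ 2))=-10500727/ 2280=-4605.58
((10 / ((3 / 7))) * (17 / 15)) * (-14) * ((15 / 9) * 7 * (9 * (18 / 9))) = -233240 / 3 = -77746.67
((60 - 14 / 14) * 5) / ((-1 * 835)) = -59 / 167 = -0.35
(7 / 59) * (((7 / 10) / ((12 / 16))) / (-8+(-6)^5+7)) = -0.00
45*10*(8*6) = 21600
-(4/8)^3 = -1/8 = -0.12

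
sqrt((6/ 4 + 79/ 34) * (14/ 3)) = sqrt(46410)/ 51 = 4.22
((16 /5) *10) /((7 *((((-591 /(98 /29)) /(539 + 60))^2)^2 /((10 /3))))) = 542829611649025756160 /258858940828179123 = 2097.01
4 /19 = 0.21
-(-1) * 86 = 86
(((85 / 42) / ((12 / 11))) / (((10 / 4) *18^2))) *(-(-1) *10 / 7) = 935 / 285768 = 0.00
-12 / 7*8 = -96 / 7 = -13.71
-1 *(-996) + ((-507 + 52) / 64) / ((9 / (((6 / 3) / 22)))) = 6310201 / 6336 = 995.93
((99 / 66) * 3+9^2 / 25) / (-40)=-0.19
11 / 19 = 0.58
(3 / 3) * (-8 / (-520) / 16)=1 / 1040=0.00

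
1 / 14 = 0.07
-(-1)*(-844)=-844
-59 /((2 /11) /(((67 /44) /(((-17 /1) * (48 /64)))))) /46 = 3953 /4692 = 0.84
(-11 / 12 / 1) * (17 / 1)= -187 / 12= -15.58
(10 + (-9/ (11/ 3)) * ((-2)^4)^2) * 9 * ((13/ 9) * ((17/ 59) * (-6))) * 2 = 18038904/ 649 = 27794.92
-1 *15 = -15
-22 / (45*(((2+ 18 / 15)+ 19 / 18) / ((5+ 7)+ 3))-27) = 660 / 427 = 1.55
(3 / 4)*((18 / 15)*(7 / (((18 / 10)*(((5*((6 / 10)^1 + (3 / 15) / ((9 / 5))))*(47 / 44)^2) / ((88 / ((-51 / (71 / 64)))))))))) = -1984521 / 1201696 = -1.65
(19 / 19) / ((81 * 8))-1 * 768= -497663 / 648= -768.00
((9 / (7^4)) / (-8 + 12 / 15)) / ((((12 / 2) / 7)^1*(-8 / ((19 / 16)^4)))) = 651605 / 4315938816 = 0.00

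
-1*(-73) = 73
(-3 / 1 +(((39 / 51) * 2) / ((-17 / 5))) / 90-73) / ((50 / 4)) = -395378 / 65025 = -6.08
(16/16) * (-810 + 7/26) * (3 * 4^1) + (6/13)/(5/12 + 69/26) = -60505386/6227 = -9716.62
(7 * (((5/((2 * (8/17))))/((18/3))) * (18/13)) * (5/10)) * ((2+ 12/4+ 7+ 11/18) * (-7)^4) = 324291065/2496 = 129924.30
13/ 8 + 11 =101/ 8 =12.62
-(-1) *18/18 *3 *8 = 24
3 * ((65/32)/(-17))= -195/544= -0.36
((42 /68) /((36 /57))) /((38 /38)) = 133 /136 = 0.98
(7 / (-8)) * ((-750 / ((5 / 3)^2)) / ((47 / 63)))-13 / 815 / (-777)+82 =398.68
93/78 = 31/26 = 1.19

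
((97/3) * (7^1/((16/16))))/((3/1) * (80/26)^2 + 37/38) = 4360538/565959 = 7.70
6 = 6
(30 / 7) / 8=0.54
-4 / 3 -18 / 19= -2.28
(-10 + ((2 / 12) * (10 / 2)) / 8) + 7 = -139 / 48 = -2.90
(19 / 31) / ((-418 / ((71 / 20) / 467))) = -71 / 6369880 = -0.00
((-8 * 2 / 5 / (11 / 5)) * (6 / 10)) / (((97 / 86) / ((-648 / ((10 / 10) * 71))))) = 2674944 / 378785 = 7.06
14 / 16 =7 / 8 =0.88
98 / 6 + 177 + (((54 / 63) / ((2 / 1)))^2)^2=1392823 / 7203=193.37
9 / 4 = 2.25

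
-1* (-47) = 47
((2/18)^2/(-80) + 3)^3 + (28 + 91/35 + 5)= 62.60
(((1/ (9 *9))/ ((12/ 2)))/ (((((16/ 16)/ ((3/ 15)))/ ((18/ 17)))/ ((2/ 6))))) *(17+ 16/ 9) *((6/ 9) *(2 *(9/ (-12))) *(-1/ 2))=169/ 123930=0.00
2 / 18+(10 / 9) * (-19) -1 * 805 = -826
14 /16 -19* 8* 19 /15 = -22999 /120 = -191.66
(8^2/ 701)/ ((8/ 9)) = 72/ 701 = 0.10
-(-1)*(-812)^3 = -535387328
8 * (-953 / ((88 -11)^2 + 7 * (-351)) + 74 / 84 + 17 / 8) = 28451 / 1302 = 21.85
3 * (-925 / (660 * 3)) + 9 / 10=-0.50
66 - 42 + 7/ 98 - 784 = -10639/ 14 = -759.93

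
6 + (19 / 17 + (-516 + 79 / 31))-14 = -274216 / 527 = -520.33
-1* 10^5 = -100000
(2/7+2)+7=65/7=9.29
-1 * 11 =-11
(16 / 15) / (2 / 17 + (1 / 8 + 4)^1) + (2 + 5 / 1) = 62761 / 8655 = 7.25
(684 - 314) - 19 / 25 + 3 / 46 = 424701 / 1150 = 369.31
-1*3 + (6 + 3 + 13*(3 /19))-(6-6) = 8.05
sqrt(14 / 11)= sqrt(154) / 11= 1.13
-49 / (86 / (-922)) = 22589 / 43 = 525.33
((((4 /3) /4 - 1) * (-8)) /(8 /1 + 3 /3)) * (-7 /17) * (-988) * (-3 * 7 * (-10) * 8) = 405015.42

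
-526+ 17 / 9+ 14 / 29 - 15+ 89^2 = 1926799 / 261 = 7382.37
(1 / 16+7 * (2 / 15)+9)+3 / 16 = 611 / 60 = 10.18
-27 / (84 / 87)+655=17557 / 28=627.04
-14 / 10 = -1.40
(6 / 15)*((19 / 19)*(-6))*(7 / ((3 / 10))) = -56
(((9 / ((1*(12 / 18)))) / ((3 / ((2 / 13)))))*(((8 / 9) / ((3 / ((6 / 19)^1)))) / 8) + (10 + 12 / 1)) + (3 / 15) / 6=163327 / 7410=22.04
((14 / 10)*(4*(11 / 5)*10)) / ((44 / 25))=70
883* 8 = 7064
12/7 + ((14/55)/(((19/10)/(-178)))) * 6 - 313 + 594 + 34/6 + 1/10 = 6381589/43890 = 145.40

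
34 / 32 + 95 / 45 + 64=67.17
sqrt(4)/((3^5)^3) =0.00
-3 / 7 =-0.43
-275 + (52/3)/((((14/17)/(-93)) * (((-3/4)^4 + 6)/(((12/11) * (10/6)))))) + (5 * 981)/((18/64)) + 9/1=2068163326/124509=16610.55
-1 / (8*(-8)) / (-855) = -1 / 54720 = -0.00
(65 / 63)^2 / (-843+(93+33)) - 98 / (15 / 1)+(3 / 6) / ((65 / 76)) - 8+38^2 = 1430.05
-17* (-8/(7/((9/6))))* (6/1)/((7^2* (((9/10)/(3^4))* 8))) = 13770/343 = 40.15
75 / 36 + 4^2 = 217 / 12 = 18.08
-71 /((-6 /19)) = 1349 /6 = 224.83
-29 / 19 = -1.53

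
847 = 847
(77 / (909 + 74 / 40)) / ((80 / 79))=6083 / 72868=0.08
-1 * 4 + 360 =356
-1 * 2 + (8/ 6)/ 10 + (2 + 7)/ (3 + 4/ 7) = 0.65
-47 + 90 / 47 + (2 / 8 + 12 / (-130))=-549013 / 12220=-44.93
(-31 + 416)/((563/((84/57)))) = 10780/10697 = 1.01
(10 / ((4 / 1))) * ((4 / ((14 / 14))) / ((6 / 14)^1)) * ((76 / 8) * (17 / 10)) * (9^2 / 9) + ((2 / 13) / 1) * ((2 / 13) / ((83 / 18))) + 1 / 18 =428160796 / 126243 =3391.56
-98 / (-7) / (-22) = -7 / 11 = -0.64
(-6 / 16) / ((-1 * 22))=3 / 176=0.02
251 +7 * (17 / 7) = 268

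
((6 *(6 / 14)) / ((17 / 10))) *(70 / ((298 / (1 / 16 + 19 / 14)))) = 35775 / 70924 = 0.50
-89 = -89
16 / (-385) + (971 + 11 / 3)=1125692 / 1155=974.63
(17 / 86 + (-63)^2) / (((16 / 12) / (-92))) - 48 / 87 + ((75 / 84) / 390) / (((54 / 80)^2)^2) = -273875.18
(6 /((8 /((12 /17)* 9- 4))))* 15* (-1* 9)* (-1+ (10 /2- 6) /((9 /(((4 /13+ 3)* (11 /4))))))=211725 /442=479.02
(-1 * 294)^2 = 86436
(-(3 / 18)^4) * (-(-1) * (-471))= 157 / 432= 0.36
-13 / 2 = -6.50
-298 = -298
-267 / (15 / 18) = -1602 / 5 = -320.40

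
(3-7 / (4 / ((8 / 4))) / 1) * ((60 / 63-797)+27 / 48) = 267283 / 672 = 397.74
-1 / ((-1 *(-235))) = -1 / 235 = -0.00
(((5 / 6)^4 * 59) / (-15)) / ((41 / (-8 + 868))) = -1585625 / 39852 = -39.79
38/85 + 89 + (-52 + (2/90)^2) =1289132/34425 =37.45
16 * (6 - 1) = 80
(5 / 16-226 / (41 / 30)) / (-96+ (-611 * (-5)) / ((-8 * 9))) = 974475 / 817294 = 1.19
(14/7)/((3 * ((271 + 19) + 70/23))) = 23/10110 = 0.00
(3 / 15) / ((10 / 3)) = 0.06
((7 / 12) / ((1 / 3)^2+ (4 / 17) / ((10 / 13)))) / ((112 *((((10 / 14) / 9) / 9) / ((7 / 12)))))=67473 / 81664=0.83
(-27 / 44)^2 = 729 / 1936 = 0.38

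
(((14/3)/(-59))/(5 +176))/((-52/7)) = 49/832962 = 0.00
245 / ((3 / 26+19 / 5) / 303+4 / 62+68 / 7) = 2094169350 / 83696033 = 25.02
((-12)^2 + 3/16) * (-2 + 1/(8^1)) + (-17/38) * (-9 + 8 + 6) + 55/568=-47051665/172672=-272.49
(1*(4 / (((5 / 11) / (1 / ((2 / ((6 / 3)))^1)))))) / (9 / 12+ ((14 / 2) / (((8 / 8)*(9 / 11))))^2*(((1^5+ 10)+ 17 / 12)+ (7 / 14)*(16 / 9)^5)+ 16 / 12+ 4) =420901272 / 74846938325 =0.01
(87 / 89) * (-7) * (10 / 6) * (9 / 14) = -1305 / 178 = -7.33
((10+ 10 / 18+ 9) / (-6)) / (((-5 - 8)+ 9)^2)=-11 / 54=-0.20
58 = 58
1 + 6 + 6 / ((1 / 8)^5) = 196615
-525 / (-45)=35 / 3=11.67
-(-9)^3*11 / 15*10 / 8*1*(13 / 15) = 11583 / 20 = 579.15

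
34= 34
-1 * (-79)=79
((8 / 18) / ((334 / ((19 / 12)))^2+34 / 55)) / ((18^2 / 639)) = 1409705 / 71566399314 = 0.00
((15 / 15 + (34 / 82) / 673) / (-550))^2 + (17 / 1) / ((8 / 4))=323583926827 / 38068682450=8.50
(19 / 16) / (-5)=-19 / 80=-0.24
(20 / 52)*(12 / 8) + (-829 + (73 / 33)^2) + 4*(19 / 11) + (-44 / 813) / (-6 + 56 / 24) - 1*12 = -828.61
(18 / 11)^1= 18 / 11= 1.64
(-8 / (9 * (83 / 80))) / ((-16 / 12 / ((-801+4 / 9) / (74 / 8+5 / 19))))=-87612800 / 1620243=-54.07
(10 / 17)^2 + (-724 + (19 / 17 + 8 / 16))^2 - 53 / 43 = 25939392935 / 49708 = 521835.38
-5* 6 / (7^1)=-30 / 7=-4.29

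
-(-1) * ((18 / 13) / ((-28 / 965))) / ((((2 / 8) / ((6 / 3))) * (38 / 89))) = -1545930 / 1729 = -894.12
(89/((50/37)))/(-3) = -3293/150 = -21.95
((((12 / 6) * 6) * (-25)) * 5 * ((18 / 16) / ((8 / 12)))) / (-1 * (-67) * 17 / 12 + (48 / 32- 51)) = -6075 / 109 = -55.73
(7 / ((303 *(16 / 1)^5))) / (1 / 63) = 147 / 105906176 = 0.00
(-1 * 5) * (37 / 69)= -185 / 69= -2.68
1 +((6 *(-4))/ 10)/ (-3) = 9/ 5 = 1.80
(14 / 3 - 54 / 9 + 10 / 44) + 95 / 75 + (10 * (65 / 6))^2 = 11618909 / 990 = 11736.27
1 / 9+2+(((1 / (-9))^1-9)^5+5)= -3706978528 / 59049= -62778.01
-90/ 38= -2.37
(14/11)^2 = 196/121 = 1.62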